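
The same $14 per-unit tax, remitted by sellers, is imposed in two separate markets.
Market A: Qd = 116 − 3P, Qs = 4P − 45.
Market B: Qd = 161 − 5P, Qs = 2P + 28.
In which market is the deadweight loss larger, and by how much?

Market A: pre-tax P* = $23, Q* = 47; post-tax Q = 23; deadweight loss = $168.
Market B: pre-tax P* = $19, Q* = 66; post-tax Q = 46; deadweight loss = $140.
Difference: $168 vs $140 → market A is larger by $28.

Market A, by $28.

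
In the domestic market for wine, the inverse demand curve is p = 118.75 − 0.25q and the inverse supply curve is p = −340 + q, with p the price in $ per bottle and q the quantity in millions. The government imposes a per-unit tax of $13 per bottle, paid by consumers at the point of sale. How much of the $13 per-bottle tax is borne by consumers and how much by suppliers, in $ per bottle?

Rewrite in direct form: qd = 475 − 4p and qs = p + 340.
Without the tax, 475 − 4p = p + 340 gives 5p = 135, so p* = $27 and q* = 367.
With the tax collected from consumers, demand (in seller-price terms) shifts: qd = 475 − 4(p + 13).
New equilibrium: consumers pay $29.6, suppliers receive $16.6, q = 356.6. (Wedge: pb − ps = 13.)
Burden on consumers: $2.6; on suppliers: $10.4. (They sum to $13.)

Consumers bear $2.6 per bottle; suppliers bear $10.4 per bottle.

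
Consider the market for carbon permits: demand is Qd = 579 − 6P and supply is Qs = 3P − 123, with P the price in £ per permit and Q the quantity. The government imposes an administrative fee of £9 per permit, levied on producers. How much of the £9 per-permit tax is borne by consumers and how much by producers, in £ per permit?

Without the tax, 579 − 6P = 3P − 123 gives 9P = 702, so P* = £78 and Q* = 111.
With the tax collected from producers, supply shifts: Qs = 3(P − 9) − 123.
Solving gives Q = 93 with consumers paying £81 and producers receiving £72 (the £9 wedge).
Burden on consumers: £3; on producers: £6. (They sum to £9.)

Consumers bear £3 per permit; producers bear £6 per permit.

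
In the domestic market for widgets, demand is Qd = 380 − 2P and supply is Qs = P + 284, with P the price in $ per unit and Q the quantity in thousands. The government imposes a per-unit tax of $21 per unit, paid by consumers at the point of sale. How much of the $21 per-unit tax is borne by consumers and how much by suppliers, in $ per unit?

Without the tax, 380 − 2P = P + 284 gives 3P = 96, so P* = $32 and Q* = 316.
With the tax collected from consumers, demand (in seller-price terms) shifts: Qd = 380 − 2(P + 21).
Solving gives Q = 302 with consumers paying $39 and suppliers receiving $18 (the $21 wedge).
Burden on consumers: $7; on suppliers: $14. (They sum to $21.)
The less price-elastic side of the market bears the larger share of a per-unit tax.

Consumers bear $7 per unit; suppliers bear $14 per unit.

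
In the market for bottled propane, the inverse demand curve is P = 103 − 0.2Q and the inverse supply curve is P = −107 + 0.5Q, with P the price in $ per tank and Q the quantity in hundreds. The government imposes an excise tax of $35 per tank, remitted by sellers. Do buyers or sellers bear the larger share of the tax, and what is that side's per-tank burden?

Rewrite in direct form: Qd = 515 − 5P and Qs = 2P + 214.
Before the tax: set 515 − 5P = 2P + 214 → P* = $43, Q* = 300.
With the tax collected from sellers, supply shifts: Qs = 2(P − 35) + 214.
New equilibrium: buyers pay $53, sellers receive $18, Q = 250. (Wedge: Pb − Ps = 35.)
Per-tank burden: buyers $10, sellers $25.
Sellers take the larger share because supply is less price-elastic here (demand slope 5 vs supply slope 2).

Sellers bear the larger share: $25 per tank.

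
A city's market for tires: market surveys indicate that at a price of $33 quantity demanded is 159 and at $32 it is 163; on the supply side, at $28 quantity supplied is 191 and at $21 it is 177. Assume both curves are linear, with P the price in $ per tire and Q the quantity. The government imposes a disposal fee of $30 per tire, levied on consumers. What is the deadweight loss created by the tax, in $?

Demand slope: (163 − 159)/(32 − 33) = -4, so Qd = 291 − 4P.
Supply slope: (177 − 191)/(21 − 28) = 2, so Qs = 2P + 135.
Before the tax: set 291 − 4P = 2P + 135 → P* = $26, Q* = 187.
With the tax collected from consumers, demand (in seller-price terms) shifts: Qd = 291 − 4(P + 30).
New equilibrium: consumers pay $36, producers receive $6, Q = 147. (Wedge: Pb − Ps = 30.)
Quantity falls by |ΔQ| = |187 − 147| = 40.
DWL = ½ · t · |ΔQ| = ½ · 30 · 40 = $600.

Deadweight loss = $600.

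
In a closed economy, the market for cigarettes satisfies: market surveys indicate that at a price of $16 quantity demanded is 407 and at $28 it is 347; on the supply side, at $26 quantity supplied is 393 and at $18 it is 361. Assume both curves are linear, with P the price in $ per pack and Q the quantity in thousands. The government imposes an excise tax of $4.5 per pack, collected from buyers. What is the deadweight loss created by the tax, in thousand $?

Demand slope: (347 − 407)/(28 − 16) = -5, so Qd = 487 − 5P.
Supply slope: (361 − 393)/(18 − 26) = 4, so Qs = 4P + 289.
Before the tax: set 487 − 5P = 4P + 289 → P* = $22, Q* = 377.
With the tax collected from buyers, demand (in seller-price terms) shifts: Qd = 487 − 5(P + 4.5).
New equilibrium: buyers pay $24, producers receive $19.5, Q = 367. (Wedge: Pb − Ps = 4.5.)
Quantity falls by |ΔQ| = |377 − 367| = 10.
DWL = ½ · t · |ΔQ| = ½ · 4.5 · 10 = $22.5.

Deadweight loss = $22.5 thousand.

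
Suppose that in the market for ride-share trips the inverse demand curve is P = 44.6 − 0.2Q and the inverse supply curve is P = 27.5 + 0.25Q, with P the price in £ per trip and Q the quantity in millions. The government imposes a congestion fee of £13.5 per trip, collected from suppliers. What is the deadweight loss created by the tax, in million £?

Deadweight loss = £202.5 million.

Rewrite in direct form: Qd = 223 − 5P and Qs = 4P − 110.
Without the tax, 223 − 5P = 4P − 110 gives 9P = 333, so P* = £37 and Q* = 38.
With the tax collected from suppliers, supply shifts: Qs = 4(P − 13.5) − 110.
Solving gives Q = 8 with buyers paying £43 and suppliers receiving £29.5 (the £13.5 wedge).
Quantity falls by |ΔQ| = |38 − 8| = 30.
DWL = ½ · t · |ΔQ| = ½ · 13.5 · 30 = £202.5.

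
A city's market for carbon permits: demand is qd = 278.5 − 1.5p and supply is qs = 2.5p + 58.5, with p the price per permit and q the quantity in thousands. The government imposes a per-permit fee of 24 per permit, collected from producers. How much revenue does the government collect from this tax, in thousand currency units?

Without the tax, 278.5 − 1.5p = 2.5p + 58.5 gives 4p = 220, so p* = 55 and q* = 196.
With the tax collected from producers, supply shifts: qs = 2.5(p − 24) + 58.5.
New equilibrium: consumers pay 70, producers receive 46, q = 173.5. (Wedge: pb − ps = 24.)
Revenue = t · Q = 24 · 173.5 = 4164.

Tax revenue = 4164 thousand.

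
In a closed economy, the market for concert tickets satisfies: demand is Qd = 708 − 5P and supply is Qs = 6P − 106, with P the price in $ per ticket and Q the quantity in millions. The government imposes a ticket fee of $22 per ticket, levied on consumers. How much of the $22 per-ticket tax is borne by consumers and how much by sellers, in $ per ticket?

Before the tax: set 708 − 5P = 6P − 106 → P* = $74, Q* = 338.
With the tax collected from consumers, demand (in seller-price terms) shifts: Qd = 708 − 5(P + 22).
New equilibrium: consumers pay $86, sellers receive $64, Q = 278. (Wedge: Pb − Ps = 22.)
Burden on consumers: $12; on sellers: $10. (They sum to $22.)

Consumers bear $12 per ticket; sellers bear $10 per ticket.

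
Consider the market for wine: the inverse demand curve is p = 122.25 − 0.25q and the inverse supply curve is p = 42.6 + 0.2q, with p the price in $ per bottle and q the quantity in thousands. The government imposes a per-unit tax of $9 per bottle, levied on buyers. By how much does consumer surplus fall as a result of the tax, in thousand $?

Rewrite in direct form: qd = 489 − 4p and qs = 5p − 213.
Before the tax: set 489 − 4p = 5p − 213 → p* = $78, q* = 177.
With the tax collected from buyers, demand (in seller-price terms) shifts: qd = 489 − 4(p + 9).
New equilibrium: buyers pay $83, sellers receive $74, q = 157. (Wedge: pb − ps = 9.)
ΔCS is the trapezoid between Q = 157 and Q = 177 of height $5: ½ · (177 + 157) · 5 = $835.

Consumer surplus falls by $835 thousand.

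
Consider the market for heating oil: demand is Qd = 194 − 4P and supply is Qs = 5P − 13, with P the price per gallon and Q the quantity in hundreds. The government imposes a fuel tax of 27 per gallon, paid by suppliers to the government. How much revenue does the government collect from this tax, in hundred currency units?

Before the tax: set 194 − 4P = 5P − 13 → P* = 23, Q* = 102.
With the tax collected from suppliers, supply shifts: Qs = 5(P − 27) − 13.
New equilibrium: consumers pay 38, suppliers receive 11, Q = 42. (Wedge: Pb − Ps = 27.)
Revenue = t · Q = 27 · 42 = 1134.

Tax revenue = 1134 hundred.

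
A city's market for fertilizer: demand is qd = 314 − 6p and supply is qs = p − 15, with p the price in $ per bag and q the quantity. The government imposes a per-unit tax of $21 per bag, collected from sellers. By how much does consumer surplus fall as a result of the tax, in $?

Without the tax, 314 − 6p = p − 15 gives 7p = 329, so p* = $47 and q* = 32.
With the tax collected from sellers, supply shifts: qs = (p − 21) − 15.
New equilibrium: buyers pay $50, sellers receive $29, q = 14. (Wedge: pb − ps = 21.)
ΔCS is the trapezoid between Q = 14 and Q = 32 of height $3: ½ · (32 + 14) · 3 = $69.

Consumer surplus falls by $69.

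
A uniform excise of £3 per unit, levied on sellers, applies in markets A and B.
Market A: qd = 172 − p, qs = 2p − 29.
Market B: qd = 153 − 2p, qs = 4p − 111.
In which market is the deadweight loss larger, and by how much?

Market A: pre-tax p* = £67, q* = 105; post-tax q = 103; deadweight loss = £3.
Market B: pre-tax p* = £44, q* = 65; post-tax q = 61; deadweight loss = £6.
Difference: £3 vs £6 → market B is larger by £3.

Market B, by £3.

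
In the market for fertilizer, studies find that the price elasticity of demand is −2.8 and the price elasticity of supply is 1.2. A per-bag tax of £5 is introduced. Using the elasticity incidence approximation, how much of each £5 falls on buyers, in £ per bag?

Buyers bear ≈ £1.5 per bag.

Incidence ratio: buyers' share ≈ εs / (εs + |εd|) = 1.2 / (1.2 + 2.8) = 0.3.
So buyers bear ≈ 0.3 × £5 = £1.5; sellers bear £3.5.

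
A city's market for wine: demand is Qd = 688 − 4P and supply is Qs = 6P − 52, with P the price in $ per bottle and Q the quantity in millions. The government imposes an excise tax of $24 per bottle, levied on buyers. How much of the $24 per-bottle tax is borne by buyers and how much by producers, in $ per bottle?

Buyers bear $14.4 per bottle; producers bear $9.6 per bottle.

Without the tax, 688 − 4P = 6P − 52 gives 10P = 740, so P* = $74 and Q* = 392.
With the tax collected from buyers, demand (in seller-price terms) shifts: Qd = 688 − 4(P + 24).
Solving gives Q = 334.4 with buyers paying $88.4 and producers receiving $64.4 (the $24 wedge).
Burden on buyers: $14.4; on producers: $9.6. (They sum to $24.)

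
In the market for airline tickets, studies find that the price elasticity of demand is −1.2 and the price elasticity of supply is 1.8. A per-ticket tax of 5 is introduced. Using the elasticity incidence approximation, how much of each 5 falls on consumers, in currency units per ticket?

Incidence ratio: consumers' share ≈ εs / (εs + |εd|) = 1.8 / (1.8 + 1.2) = 0.6.
So consumers bear ≈ 0.6 × 5 = 3; producers bear 2.

Consumers bear ≈ 3 per ticket.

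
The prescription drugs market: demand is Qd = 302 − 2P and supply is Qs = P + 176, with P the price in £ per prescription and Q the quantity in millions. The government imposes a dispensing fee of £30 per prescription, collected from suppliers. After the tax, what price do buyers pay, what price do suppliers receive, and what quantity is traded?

Buyers pay £52; suppliers receive £22; quantity = 198.

Before the tax: set 302 − 2P = P + 176 → P* = £42, Q* = 218.
With the tax collected from suppliers, supply shifts: Qs = (P − 30) + 176.
Solving gives Q = 198 with buyers paying £52 and suppliers receiving £22 (the £30 wedge).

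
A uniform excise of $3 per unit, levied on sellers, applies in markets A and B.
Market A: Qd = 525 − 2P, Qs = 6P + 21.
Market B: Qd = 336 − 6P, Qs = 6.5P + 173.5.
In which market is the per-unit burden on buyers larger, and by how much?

Market A, by $0.69.

Market A: pre-tax P* = $63, Q* = 399; post-tax Q = 394.5; per-unit burden on buyers = $2.25.
Market B: pre-tax P* = $13, Q* = 258; post-tax Q = 248.64; per-unit burden on buyers = $1.56.
Difference: $2.25 vs $1.56 → market A is larger by $0.69.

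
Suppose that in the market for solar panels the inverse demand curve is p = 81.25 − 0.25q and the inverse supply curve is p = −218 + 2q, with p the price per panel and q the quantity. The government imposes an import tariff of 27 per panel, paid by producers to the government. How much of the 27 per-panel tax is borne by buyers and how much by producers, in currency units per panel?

Rewrite in direct form: qd = 325 − 4p and qs = 0.5p + 109.
Before the tax: set 325 − 4p = 0.5p + 109 → p* = 48, q* = 133.
With the tax collected from producers, supply shifts: qs = 0.5(p − 27) + 109.
Solving gives q = 121 with buyers paying 51 and producers receiving 24 (the 27 wedge).
Burden on buyers: 3; on producers: 24. (They sum to 27.)

Buyers bear 3 per panel; producers bear 24 per panel.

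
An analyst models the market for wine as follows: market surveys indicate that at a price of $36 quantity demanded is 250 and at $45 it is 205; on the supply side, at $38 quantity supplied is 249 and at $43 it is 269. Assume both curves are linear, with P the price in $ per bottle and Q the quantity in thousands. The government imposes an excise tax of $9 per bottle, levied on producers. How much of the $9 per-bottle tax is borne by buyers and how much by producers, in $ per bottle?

Demand slope: (205 − 250)/(45 − 36) = -5, so Qd = 430 − 5P.
Supply slope: (269 − 249)/(43 − 38) = 4, so Qs = 4P + 97.
Without the tax, 430 − 5P = 4P + 97 gives 9P = 333, so P* = $37 and Q* = 245.
With the tax collected from producers, supply shifts: Qs = 4(P − 9) + 97.
New equilibrium: buyers pay $41, producers receive $32, Q = 225. (Wedge: Pb − Ps = 9.)
Burden on buyers: $4; on producers: $5. (They sum to $9.)

Buyers bear $4 per bottle; producers bear $5 per bottle.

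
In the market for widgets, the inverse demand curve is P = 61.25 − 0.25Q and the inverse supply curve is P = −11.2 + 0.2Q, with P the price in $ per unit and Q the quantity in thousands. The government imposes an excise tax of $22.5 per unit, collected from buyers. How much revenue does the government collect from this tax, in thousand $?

Tax revenue = $2497.5 thousand.

Rewrite in direct form: Qd = 245 − 4P and Qs = 5P + 56.
Before the tax: set 245 − 4P = 5P + 56 → P* = $21, Q* = 161.
With the tax collected from buyers, demand (in seller-price terms) shifts: Qd = 245 − 4(P + 22.5).
Solving gives Q = 111 with buyers paying $33.5 and suppliers receiving $11 (the $22.5 wedge).
Revenue = t · Q = 22.5 · 111 = $2497.5.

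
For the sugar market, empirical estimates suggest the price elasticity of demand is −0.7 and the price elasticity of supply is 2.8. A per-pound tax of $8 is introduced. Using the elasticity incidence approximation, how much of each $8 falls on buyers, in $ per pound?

Incidence ratio: buyers' share ≈ εs / (εs + |εd|) = 2.8 / (2.8 + 0.7) = 0.8.
So buyers bear ≈ 0.8 × $8 = $6.4; sellers bear $1.6.

Buyers bear ≈ $6.4 per pound.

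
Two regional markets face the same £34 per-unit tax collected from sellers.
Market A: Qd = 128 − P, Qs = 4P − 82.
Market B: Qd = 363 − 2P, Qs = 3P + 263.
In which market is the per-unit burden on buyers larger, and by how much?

Market A, by £6.8.

Market A: pre-tax P* = £42, Q* = 86; post-tax Q = 58.8; per-unit burden on buyers = £27.2.
Market B: pre-tax P* = £20, Q* = 323; post-tax Q = 282.2; per-unit burden on buyers = £20.4.
Difference: £27.2 vs £20.4 → market A is larger by £6.8.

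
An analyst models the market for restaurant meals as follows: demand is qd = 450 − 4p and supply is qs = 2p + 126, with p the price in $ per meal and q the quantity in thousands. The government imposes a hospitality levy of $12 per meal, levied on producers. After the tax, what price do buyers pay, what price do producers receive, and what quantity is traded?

Buyers pay $58; producers receive $46; quantity = 218.

Without the tax, 450 − 4p = 2p + 126 gives 6p = 324, so p* = $54 and q* = 234.
With the tax collected from producers, supply shifts: qs = 2(p − 12) + 126.
Solving gives q = 218 with buyers paying $58 and producers receiving $46 (the $12 wedge).
The less price-elastic side of the market bears the larger share of a per-unit tax.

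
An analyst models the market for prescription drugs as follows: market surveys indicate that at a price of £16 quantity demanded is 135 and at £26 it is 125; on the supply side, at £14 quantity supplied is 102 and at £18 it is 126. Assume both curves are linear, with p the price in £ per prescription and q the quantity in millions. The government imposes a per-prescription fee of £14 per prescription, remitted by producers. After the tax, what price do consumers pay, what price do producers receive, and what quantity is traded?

Demand slope: (125 − 135)/(26 − 16) = -1, so qd = 151 − p.
Supply slope: (126 − 102)/(18 − 14) = 6, so qs = 6p + 18.
Without the tax, 151 − p = 6p + 18 gives 7p = 133, so p* = £19 and q* = 132.
With the tax collected from producers, supply shifts: qs = 6(p − 14) + 18.
New equilibrium: consumers pay £31, producers receive £17, q = 120. (Wedge: pb − ps = 14.)
The less price-elastic side of the market bears the larger share of a per-unit tax.

Consumers pay £31; producers receive £17; quantity = 120.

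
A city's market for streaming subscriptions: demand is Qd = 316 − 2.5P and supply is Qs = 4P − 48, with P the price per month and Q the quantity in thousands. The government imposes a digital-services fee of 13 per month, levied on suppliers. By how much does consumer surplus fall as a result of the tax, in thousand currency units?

Consumer surplus falls by 1328 thousand.

Without the tax, 316 − 2.5P = 4P − 48 gives 6.5P = 364, so P* = 56 and Q* = 176.
With the tax collected from suppliers, supply shifts: Qs = 4(P − 13) − 48.
Solving gives Q = 156 with consumers paying 64 and suppliers receiving 51 (the 13 wedge).
ΔCS is the trapezoid between Q = 156 and Q = 176 of height 8: ½ · (176 + 156) · 8 = 1328.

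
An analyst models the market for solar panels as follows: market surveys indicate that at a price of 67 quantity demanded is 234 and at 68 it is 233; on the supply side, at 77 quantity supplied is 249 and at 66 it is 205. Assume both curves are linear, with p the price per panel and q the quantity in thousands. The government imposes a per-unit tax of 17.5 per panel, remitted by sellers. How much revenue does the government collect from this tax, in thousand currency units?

Tax revenue = 3762.5 thousand.

Demand slope: (233 − 234)/(68 − 67) = -1, so qd = 301 − p.
Supply slope: (205 − 249)/(66 − 77) = 4, so qs = 4p − 59.
Without the tax, 301 − p = 4p − 59 gives 5p = 360, so p* = 72 and q* = 229.
With the tax collected from sellers, supply shifts: qs = 4(p − 17.5) − 59.
New equilibrium: consumers pay 86, sellers receive 68.5, q = 215. (Wedge: pb − ps = 17.5.)
Revenue = t · Q = 17.5 · 215 = 3762.5.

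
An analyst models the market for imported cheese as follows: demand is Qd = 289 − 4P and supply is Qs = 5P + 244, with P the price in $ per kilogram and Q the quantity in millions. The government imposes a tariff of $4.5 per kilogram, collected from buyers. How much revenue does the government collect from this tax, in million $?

Tax revenue = $1165.5 million.

Before the tax: set 289 − 4P = 5P + 244 → P* = $5, Q* = 269.
With the tax collected from buyers, demand (in seller-price terms) shifts: Qd = 289 − 4(P + 4.5).
New equilibrium: buyers pay $7.5, sellers receive $3, Q = 259. (Wedge: Pb − Ps = 4.5.)
Revenue = t · Q = 4.5 · 259 = $1165.5.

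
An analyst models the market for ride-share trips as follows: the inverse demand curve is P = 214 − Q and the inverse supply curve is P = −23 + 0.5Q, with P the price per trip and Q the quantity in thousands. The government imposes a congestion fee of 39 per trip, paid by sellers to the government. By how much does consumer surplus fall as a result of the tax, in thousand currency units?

Rewrite in direct form: Qd = 214 − P and Qs = 2P + 46.
Without the tax, 214 − P = 2P + 46 gives 3P = 168, so P* = 56 and Q* = 158.
With the tax collected from sellers, supply shifts: Qs = 2(P − 39) + 46.
New equilibrium: consumers pay 82, sellers receive 43, Q = 132. (Wedge: Pb − Ps = 39.)
ΔCS is the trapezoid between Q = 132 and Q = 158 of height 26: ½ · (158 + 132) · 26 = 3770.

Consumer surplus falls by 3770 thousand.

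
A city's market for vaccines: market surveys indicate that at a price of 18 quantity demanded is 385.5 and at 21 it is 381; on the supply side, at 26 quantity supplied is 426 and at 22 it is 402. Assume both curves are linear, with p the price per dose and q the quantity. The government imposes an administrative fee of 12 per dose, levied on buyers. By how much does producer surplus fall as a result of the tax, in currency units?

Producer surplus falls by 904.32.

Demand slope: (381 − 385.5)/(21 − 18) = -1.5, so qd = 412.5 − 1.5p.
Supply slope: (402 − 426)/(22 − 26) = 6, so qs = 6p + 270.
Before the tax: set 412.5 − 1.5p = 6p + 270 → p* = 19, q* = 384.
With the tax collected from buyers, demand (in seller-price terms) shifts: qd = 412.5 − 1.5(p + 12).
New equilibrium: buyers pay 28.6, sellers receive 16.6, q = 369.6. (Wedge: pb − ps = 12.)
ΔPS is the trapezoid between Q = 369.6 and Q = 384 of height 2.4: ½ · (384 + 369.6) · 2.4 = 904.32.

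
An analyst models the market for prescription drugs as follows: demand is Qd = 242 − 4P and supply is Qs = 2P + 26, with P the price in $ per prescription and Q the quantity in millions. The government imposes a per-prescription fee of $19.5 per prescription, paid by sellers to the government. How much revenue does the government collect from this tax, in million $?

Before the tax: set 242 − 4P = 2P + 26 → P* = $36, Q* = 98.
With the tax collected from sellers, supply shifts: Qs = 2(P − 19.5) + 26.
Solving gives Q = 72 with buyers paying $42.5 and sellers receiving $23 (the $19.5 wedge).
Revenue = t · Q = 19.5 · 72 = $1404.

Tax revenue = $1404 million.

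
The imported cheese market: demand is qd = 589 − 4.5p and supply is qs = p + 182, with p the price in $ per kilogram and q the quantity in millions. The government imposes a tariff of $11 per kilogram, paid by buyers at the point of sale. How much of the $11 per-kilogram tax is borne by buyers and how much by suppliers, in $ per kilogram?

Buyers bear $2 per kilogram; suppliers bear $9 per kilogram.

Before the tax: set 589 − 4.5p = p + 182 → p* = $74, q* = 256.
With the tax collected from buyers, demand (in seller-price terms) shifts: qd = 589 − 4.5(p + 11).
Solving gives q = 247 with buyers paying $76 and suppliers receiving $65 (the $11 wedge).
Burden on buyers: $2; on suppliers: $9. (They sum to $11.)
The less price-elastic side of the market bears the larger share of a per-unit tax.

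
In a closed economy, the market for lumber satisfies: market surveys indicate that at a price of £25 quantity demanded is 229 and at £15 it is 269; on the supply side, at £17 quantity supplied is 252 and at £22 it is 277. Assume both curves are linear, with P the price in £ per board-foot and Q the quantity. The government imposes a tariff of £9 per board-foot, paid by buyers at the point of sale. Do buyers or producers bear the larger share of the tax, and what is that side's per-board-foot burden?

Buyers bear the larger share: £5 per board-foot.

Demand slope: (269 − 229)/(15 − 25) = -4, so Qd = 329 − 4P.
Supply slope: (277 − 252)/(22 − 17) = 5, so Qs = 5P + 167.
Without the tax, 329 − 4P = 5P + 167 gives 9P = 162, so P* = £18 and Q* = 257.
With the tax collected from buyers, demand (in seller-price terms) shifts: Qd = 329 − 4(P + 9).
New equilibrium: buyers pay £23, producers receive £14, Q = 237. (Wedge: Pb − Ps = 9.)
Per-board-foot burden: buyers £5, producers £4.
Buyers take the larger share because demand is less price-elastic here (demand slope 4 vs supply slope 5).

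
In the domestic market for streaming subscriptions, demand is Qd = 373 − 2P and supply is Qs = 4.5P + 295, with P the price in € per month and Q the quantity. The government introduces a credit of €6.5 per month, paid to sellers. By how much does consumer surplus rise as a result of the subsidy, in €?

Consumer surplus rises by €1590.75.

Without the subsidy, 373 − 2P = 4.5P + 295 gives 6.5P = 78, so P* = €12 and Q* = 349.
With a per-unit subsidy paid to sellers, each receives P + 6.5 per unit sold, so supply becomes Qs = 4.5(P + 6.5) + 295.
New equilibrium: consumers pay €7.5, sellers receive €14, Q = 358. (Wedge: Pb − Ps = −6.5.)
ΔCS is the trapezoid between Q = 358 and Q = 349 of height €4.5: ½ · (349 + 358) · 4.5 = €1590.75.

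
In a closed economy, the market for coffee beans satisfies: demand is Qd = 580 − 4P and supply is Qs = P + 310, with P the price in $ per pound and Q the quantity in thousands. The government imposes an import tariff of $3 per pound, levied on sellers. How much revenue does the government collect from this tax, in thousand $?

Before the tax: set 580 − 4P = P + 310 → P* = $54, Q* = 364.
With the tax collected from sellers, supply shifts: Qs = (P − 3) + 310.
Solving gives Q = 361.6 with consumers paying $54.6 and sellers receiving $51.6 (the $3 wedge).
Revenue = t · Q = 3 · 361.6 = $1084.8.

Tax revenue = $1084.8 thousand.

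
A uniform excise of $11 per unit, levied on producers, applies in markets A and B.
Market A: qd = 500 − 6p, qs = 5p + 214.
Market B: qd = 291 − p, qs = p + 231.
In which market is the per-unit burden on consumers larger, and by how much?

Market B, by $0.5.

Market A: pre-tax p* = $26, q* = 344; post-tax q = 314; per-unit burden on consumers = $5.
Market B: pre-tax p* = $30, q* = 261; post-tax q = 255.5; per-unit burden on consumers = $5.5.
Difference: $5 vs $5.5 → market B is larger by $0.5.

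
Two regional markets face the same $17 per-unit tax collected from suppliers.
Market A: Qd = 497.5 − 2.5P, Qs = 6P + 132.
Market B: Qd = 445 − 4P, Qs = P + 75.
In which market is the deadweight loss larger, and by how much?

Market A, by $139.4.

Market A: pre-tax P* = $43, Q* = 390; post-tax Q = 360; deadweight loss = $255.
Market B: pre-tax P* = $74, Q* = 149; post-tax Q = 135.4; deadweight loss = $115.6.
Difference: $255 vs $115.6 → market A is larger by $139.4.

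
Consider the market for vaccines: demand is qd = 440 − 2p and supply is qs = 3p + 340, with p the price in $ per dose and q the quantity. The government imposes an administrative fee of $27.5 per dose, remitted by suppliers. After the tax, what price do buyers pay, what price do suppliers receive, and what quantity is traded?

Without the tax, 440 − 2p = 3p + 340 gives 5p = 100, so p* = $20 and q* = 400.
With the tax collected from suppliers, supply shifts: qs = 3(p − 27.5) + 340.
Solving gives q = 367 with buyers paying $36.5 and suppliers receiving $9 (the $27.5 wedge).
The less price-elastic side of the market bears the larger share of a per-unit tax.

Buyers pay $36.5; suppliers receive $9; quantity = 367.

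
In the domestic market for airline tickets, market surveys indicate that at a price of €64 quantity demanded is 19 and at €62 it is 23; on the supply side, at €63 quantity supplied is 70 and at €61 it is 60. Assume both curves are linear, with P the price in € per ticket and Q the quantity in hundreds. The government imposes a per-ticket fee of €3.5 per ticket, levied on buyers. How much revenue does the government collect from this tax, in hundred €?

Demand slope: (23 − 19)/(62 − 64) = -2, so Qd = 147 − 2P.
Supply slope: (60 − 70)/(61 − 63) = 5, so Qs = 5P − 245.
Without the tax, 147 − 2P = 5P − 245 gives 7P = 392, so P* = €56 and Q* = 35.
With the tax collected from buyers, demand (in seller-price terms) shifts: Qd = 147 − 2(P + 3.5).
Solving gives Q = 30 with buyers paying €58.5 and suppliers receiving €55 (the €3.5 wedge).
Revenue = t · Q = 3.5 · 30 = €105.

Tax revenue = €105 hundred.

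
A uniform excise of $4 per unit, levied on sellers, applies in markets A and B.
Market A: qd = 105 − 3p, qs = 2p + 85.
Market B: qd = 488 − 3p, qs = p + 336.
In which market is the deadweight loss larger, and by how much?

Market A, by $3.6.

Market A: pre-tax p* = $4, q* = 93; post-tax q = 88.2; deadweight loss = $9.6.
Market B: pre-tax p* = $38, q* = 374; post-tax q = 371; deadweight loss = $6.
Difference: $9.6 vs $6 → market A is larger by $3.6.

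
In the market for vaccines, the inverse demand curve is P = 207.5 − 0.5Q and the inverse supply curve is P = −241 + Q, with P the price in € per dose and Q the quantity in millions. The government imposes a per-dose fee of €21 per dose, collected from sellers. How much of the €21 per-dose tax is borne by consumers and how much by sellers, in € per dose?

Consumers bear €7 per dose; sellers bear €14 per dose.

Rewrite in direct form: Qd = 415 − 2P and Qs = P + 241.
Without the tax, 415 − 2P = P + 241 gives 3P = 174, so P* = €58 and Q* = 299.
With the tax collected from sellers, supply shifts: Qs = (P − 21) + 241.
Solving gives Q = 285 with consumers paying €65 and sellers receiving €44 (the €21 wedge).
Burden on consumers: €7; on sellers: €14. (They sum to €21.)
The less price-elastic side of the market bears the larger share of a per-unit tax.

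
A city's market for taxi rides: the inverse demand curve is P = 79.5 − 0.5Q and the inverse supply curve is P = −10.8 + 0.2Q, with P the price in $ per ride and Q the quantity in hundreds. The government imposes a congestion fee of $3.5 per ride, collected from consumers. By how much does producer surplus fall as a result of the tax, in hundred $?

Rewrite in direct form: Qd = 159 − 2P and Qs = 5P + 54.
Without the tax, 159 − 2P = 5P + 54 gives 7P = 105, so P* = $15 and Q* = 129.
With the tax collected from consumers, demand (in seller-price terms) shifts: Qd = 159 − 2(P + 3.5).
Solving gives Q = 124 with consumers paying $17.5 and suppliers receiving $14 (the $3.5 wedge).
ΔPS is the trapezoid between Q = 124 and Q = 129 of height $1: ½ · (129 + 124) · 1 = $126.5.

Producer surplus falls by $126.5 hundred.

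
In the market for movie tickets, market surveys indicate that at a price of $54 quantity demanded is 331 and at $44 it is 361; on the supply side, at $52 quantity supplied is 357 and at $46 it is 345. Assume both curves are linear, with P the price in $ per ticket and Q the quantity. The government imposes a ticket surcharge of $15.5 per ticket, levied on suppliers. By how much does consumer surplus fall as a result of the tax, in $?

Consumer surplus falls by $2106.14.

Demand slope: (361 − 331)/(44 − 54) = -3, so Qd = 493 − 3P.
Supply slope: (345 − 357)/(46 − 52) = 2, so Qs = 2P + 253.
Before the tax: set 493 − 3P = 2P + 253 → P* = $48, Q* = 349.
With the tax collected from suppliers, supply shifts: Qs = 2(P − 15.5) + 253.
Solving gives Q = 330.4 with consumers paying $54.2 and suppliers receiving $38.7 (the $15.5 wedge).
ΔCS is the trapezoid between Q = 330.4 and Q = 349 of height $6.2: ½ · (349 + 330.4) · 6.2 = $2106.14.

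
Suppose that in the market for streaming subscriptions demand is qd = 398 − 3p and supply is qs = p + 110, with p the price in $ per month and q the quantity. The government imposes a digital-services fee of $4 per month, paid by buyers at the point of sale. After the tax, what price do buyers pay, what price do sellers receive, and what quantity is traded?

Buyers pay $73; sellers receive $69; quantity = 179.

Without the tax, 398 − 3p = p + 110 gives 4p = 288, so p* = $72 and q* = 182.
With the tax collected from buyers, demand (in seller-price terms) shifts: qd = 398 − 3(p + 4).
New equilibrium: buyers pay $73, sellers receive $69, q = 179. (Wedge: pb − ps = 4.)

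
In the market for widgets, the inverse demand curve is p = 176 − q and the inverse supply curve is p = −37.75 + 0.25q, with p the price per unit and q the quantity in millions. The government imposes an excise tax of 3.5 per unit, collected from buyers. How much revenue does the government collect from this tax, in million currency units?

Tax revenue = 588.7 million.

Rewrite in direct form: qd = 176 − p and qs = 4p + 151.
Before the tax: set 176 − p = 4p + 151 → p* = 5, q* = 171.
With the tax collected from buyers, demand (in seller-price terms) shifts: qd = 176 − (p + 3.5).
Solving gives q = 168.2 with buyers paying 7.8 and producers receiving 4.3 (the 3.5 wedge).
Revenue = t · Q = 3.5 · 168.2 = 588.7.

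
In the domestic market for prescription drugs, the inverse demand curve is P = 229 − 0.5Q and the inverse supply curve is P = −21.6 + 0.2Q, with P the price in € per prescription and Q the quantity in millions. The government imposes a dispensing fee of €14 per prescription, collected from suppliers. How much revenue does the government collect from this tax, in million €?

Inverting to Q(P) form: Qd = 458 − 2P; Qs = 5P + 108.
Without the tax, 458 − 2P = 5P + 108 gives 7P = 350, so P* = €50 and Q* = 358.
With the tax collected from suppliers, supply shifts: Qs = 5(P − 14) + 108.
Solving gives Q = 338 with buyers paying €60 and suppliers receiving €46 (the €14 wedge).
Revenue = t · Q = 14 · 338 = €4732.

Tax revenue = €4732 million.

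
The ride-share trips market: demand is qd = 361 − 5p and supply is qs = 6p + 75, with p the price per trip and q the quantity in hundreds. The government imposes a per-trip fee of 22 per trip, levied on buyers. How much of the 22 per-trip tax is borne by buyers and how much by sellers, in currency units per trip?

Before the tax: set 361 − 5p = 6p + 75 → p* = 26, q* = 231.
With the tax collected from buyers, demand (in seller-price terms) shifts: qd = 361 − 5(p + 22).
Solving gives q = 171 with buyers paying 38 and sellers receiving 16 (the 22 wedge).
Burden on buyers: 12; on sellers: 10. (They sum to 22.)
The less price-elastic side of the market bears the larger share of a per-unit tax.

Buyers bear 12 per trip; sellers bear 10 per trip.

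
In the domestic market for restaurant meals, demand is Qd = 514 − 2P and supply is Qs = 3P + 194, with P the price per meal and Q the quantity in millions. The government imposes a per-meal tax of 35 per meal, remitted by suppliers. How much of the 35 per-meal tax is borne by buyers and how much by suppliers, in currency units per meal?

Buyers bear 21 per meal; suppliers bear 14 per meal.

Before the tax: set 514 − 2P = 3P + 194 → P* = 64, Q* = 386.
With the tax collected from suppliers, supply shifts: Qs = 3(P − 35) + 194.
Solving gives Q = 344 with buyers paying 85 and suppliers receiving 50 (the 35 wedge).
Burden on buyers: 21; on suppliers: 14. (They sum to 35.)
The less price-elastic side of the market bears the larger share of a per-unit tax.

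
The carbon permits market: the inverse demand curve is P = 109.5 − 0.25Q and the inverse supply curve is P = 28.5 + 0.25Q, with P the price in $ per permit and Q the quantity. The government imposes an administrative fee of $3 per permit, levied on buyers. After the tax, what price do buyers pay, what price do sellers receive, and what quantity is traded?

Rewrite in direct form: Qd = 438 − 4P and Qs = 4P − 114.
Without the tax, 438 − 4P = 4P − 114 gives 8P = 552, so P* = $69 and Q* = 162.
With the tax collected from buyers, demand (in seller-price terms) shifts: Qd = 438 − 4(P + 3).
Solving gives Q = 156 with buyers paying $70.5 and sellers receiving $67.5 (the $3 wedge).
The less price-elastic side of the market bears the larger share of a per-unit tax.

Buyers pay $70.5; sellers receive $67.5; quantity = 156.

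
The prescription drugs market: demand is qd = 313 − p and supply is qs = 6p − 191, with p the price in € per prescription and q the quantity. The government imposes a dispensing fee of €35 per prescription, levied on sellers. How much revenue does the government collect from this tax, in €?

Before the tax: set 313 − p = 6p − 191 → p* = €72, q* = 241.
With the tax collected from sellers, supply shifts: qs = 6(p − 35) − 191.
Solving gives q = 211 with consumers paying €102 and sellers receiving €67 (the €35 wedge).
Revenue = t · Q = 35 · 211 = €7385.

Tax revenue = €7385.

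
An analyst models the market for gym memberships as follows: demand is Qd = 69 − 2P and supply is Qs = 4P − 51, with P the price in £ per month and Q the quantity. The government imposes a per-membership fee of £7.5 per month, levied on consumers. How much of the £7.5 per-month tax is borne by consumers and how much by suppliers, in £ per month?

Consumers bear £5 per month; suppliers bear £2.5 per month.

Without the tax, 69 − 2P = 4P − 51 gives 6P = 120, so P* = £20 and Q* = 29.
With the tax collected from consumers, demand (in seller-price terms) shifts: Qd = 69 − 2(P + 7.5).
Solving gives Q = 19 with consumers paying £25 and suppliers receiving £17.5 (the £7.5 wedge).
Burden on consumers: £5; on suppliers: £2.5. (They sum to £7.5.)
The less price-elastic side of the market bears the larger share of a per-unit tax.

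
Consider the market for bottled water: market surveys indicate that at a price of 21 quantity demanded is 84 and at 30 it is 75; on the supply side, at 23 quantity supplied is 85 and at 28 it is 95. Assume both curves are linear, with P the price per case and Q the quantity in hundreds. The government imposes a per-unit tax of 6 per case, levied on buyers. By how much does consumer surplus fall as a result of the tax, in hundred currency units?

Demand slope: (75 − 84)/(30 − 21) = -1, so Qd = 105 − P.
Supply slope: (95 − 85)/(28 − 23) = 2, so Qs = 2P + 39.
Without the tax, 105 − P = 2P + 39 gives 3P = 66, so P* = 22 and Q* = 83.
With the tax collected from buyers, demand (in seller-price terms) shifts: Qd = 105 − (P + 6).
Solving gives Q = 79 with buyers paying 26 and sellers receiving 20 (the 6 wedge).
ΔCS is the trapezoid between Q = 79 and Q = 83 of height 4: ½ · (83 + 79) · 4 = 324.

Consumer surplus falls by 324 hundred.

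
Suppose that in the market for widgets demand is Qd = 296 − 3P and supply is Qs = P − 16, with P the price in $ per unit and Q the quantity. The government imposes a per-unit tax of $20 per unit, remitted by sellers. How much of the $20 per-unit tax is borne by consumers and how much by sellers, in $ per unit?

Consumers bear $5 per unit; sellers bear $15 per unit.

Before the tax: set 296 − 3P = P − 16 → P* = $78, Q* = 62.
With the tax collected from sellers, supply shifts: Qs = (P − 20) − 16.
Solving gives Q = 47 with consumers paying $83 and sellers receiving $63 (the $20 wedge).
Burden on consumers: $5; on sellers: $15. (They sum to $20.)
The less price-elastic side of the market bears the larger share of a per-unit tax.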